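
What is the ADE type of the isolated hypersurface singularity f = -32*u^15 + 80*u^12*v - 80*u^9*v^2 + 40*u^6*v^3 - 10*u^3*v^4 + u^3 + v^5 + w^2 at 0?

E_{8}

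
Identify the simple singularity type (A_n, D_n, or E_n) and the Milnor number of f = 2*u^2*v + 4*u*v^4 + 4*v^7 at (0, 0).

The Hessian of f at 0 is [[0, 0], [0, 0]] with rank 0, so corank 2. A Groebner basis of the Jacobian ideal J(f) in C{u,v} is {-u^2/6 + u*v^3, u*v + v^4, u^3, u^2*v}; counting standard monomials gives mu = 8. Corank 2; j^3 = 2*u^2*v has shape L^2 M (L != M), so D-series; mu = 8 gives D_8.

Type D_{8}, Milnor number mu = 8.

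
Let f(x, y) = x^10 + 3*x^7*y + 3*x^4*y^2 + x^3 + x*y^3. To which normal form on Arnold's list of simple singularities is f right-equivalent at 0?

The Hessian of f at 0 has rank 0. Corank 2; j^3 = x^3 is a perfect cube, so E-series; the 4-jet and mu = 7 give E_7.

E7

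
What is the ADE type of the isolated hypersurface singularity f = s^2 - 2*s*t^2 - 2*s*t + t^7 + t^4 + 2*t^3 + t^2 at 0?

A_{6}

The Hessian of f at 0 has rank 1. Corank 1: A-series; mu = 6 gives A_6.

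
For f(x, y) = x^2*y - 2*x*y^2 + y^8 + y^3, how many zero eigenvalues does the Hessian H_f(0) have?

2

The Hessian at 0 is [[0, 0], [0, 0]] of rank 0; hence corank 2.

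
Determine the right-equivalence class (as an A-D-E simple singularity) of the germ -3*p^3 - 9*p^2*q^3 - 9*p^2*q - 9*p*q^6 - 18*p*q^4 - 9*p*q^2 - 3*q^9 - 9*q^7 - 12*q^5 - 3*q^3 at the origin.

The Hessian of f at 0 has rank 0. Corank 2; j^3 = -3*(p + q)^3 is a perfect cube, so E-series; the 5-jet and mu = 8 give E_8.

E_8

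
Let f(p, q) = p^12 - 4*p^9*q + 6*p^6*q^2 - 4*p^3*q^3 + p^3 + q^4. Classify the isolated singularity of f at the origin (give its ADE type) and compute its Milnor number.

Type E6, Milnor number mu = 6.

The Hessian of f at 0 is [[0, 0], [0, 0]] with rank 0, so corank 2. A Groebner basis of the Jacobian ideal J(f) in C{p,q} is {q^3, p^2}; counting standard monomials gives mu = 6. Corank 2; j^3 = p^3 is a perfect cube, so E-series; the 4-jet and mu = 6 give E_6.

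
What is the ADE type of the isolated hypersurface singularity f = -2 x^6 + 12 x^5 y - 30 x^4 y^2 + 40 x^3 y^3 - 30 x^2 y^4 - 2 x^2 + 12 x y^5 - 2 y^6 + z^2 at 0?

The Hessian of f at 0 has rank 2. Corank 1: A-series; mu = 5 gives A_5.

A_{5}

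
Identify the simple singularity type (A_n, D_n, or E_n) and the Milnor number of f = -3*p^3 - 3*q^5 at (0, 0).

Type E_{8}, Milnor number mu = 8.

The Hessian of f at 0 has rank 0. Corank 2; j^3 = -3*p^3 is a perfect cube, so E-series; the 5-jet and mu = 8 give E_8.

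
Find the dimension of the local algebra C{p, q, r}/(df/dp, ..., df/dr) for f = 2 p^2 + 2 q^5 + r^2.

The Hessian of f at 0 has rank 2. Corank 1: A-series; mu = 4 gives A_4.

4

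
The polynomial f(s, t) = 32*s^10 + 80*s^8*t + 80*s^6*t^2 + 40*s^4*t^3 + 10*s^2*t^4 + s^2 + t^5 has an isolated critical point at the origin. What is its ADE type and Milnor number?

The Hessian of f at 0 has rank 1. Corank 1: A-series; mu = 4 gives A_4.

Type A4, Milnor number mu = 4.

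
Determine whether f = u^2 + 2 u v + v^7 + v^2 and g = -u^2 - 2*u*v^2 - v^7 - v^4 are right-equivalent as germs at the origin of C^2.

Yes.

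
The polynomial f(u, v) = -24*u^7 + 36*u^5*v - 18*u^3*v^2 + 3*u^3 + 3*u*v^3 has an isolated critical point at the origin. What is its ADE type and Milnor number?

Type E_{7}, Milnor number mu = 7.

The Hessian of f at 0 has rank 0. Corank 2; j^3 = 3*u^3 is a perfect cube, so E-series; the 4-jet and mu = 7 give E_7.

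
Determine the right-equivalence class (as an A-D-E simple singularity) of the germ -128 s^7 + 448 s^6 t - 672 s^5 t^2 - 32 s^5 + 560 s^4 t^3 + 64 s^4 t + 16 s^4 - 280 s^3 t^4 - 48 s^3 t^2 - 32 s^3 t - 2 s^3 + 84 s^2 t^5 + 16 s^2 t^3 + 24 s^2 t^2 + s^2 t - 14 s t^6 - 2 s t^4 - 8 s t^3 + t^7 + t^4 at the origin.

D5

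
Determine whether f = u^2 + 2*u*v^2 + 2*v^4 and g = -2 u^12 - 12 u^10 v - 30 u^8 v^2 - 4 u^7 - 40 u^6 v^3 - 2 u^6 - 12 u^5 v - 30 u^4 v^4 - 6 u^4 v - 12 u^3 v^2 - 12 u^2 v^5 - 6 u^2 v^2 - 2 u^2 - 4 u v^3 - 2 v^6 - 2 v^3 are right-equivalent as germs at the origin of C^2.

The Hessian of f at 0 is [[2, 0], [0, 0]] with rank 1, so corank 1. A Groebner basis of the Jacobian ideal J(f) in C{u,v} is {u^2, u*v, u + v^2}; counting standard monomials gives mu = 3. Corank 1: A-series; mu = 3 gives A_3. The Hessian of g at 0 is [[-4, 0], [0, 0]] with rank 1, so corank 1. A Groebner basis of the Jacobian ideal J(g) in C{u,v} is {v^2, u}; counting standard monomials gives mu = 2. Corank 1: A-series; mu = 2 gives A_2. f is A_3 but g is A_2, hence not right-equivalent.

No.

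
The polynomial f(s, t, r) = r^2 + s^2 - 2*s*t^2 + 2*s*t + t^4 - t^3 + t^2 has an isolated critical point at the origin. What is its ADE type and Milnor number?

The Hessian of f at 0 has rank 2. Corank 1: A-series; mu = 2 gives A_2.

Type A_{2}, Milnor number mu = 2.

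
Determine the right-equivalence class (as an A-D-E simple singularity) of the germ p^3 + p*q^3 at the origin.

E_7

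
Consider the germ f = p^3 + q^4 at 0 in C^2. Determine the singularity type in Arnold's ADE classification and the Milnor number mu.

The Hessian of f at 0 is [[0, 0], [0, 0]] with rank 0, so corank 2. A Groebner basis of the Jacobian ideal J(f) in C{p,q} is {q^3, p^2}; counting standard monomials gives mu = 6. Corank 2; j^3 = p^3 is a perfect cube, so E-series; the 4-jet and mu = 6 give E_6.

Type E6, Milnor number mu = 6.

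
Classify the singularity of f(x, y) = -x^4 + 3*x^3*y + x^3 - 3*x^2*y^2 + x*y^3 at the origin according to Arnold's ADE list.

E_7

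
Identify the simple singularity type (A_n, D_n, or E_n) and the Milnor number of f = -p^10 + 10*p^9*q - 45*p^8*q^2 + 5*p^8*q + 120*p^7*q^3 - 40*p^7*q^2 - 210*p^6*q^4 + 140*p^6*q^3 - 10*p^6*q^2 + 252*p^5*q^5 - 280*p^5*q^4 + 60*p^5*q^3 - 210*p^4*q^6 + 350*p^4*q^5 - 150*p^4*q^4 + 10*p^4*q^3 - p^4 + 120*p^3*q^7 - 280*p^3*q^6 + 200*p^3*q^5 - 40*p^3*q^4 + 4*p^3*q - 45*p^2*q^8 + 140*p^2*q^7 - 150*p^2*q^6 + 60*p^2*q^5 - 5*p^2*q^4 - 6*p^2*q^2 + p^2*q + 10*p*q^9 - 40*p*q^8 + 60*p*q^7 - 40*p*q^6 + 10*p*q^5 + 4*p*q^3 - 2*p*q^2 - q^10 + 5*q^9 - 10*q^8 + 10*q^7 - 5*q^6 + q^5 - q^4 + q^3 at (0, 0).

Type D_6, Milnor number mu = 6.

The Hessian of f at 0 has rank 0. Corank 2; j^3 = q*(p - q)^2 has shape L^2 M (L != M), so D-series; mu = 6 gives D_6.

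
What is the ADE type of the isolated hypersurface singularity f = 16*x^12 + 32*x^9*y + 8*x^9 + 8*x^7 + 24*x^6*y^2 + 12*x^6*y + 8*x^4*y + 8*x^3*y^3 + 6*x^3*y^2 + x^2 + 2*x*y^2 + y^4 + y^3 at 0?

A_{2}

The Hessian of f at 0 has rank 1. Corank 1: A-series; mu = 2 gives A_2.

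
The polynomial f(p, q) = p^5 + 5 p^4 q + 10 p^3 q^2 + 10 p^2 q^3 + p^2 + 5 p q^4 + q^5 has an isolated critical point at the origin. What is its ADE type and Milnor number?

Type A_4, Milnor number mu = 4.

The Hessian of f at 0 has rank 1. Corank 1: A-series; mu = 4 gives A_4.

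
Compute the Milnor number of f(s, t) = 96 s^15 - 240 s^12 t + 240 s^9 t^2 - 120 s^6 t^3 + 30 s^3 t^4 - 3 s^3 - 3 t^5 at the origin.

The Hessian of f at 0 is [[0, 0], [0, 0]] with rank 0, so corank 2. A Groebner basis of the Jacobian ideal J(f) in C{s,t} is {t^4, s^2}; counting standard monomials gives mu = 8. Corank 2; j^3 = -3*s^3 is a perfect cube, so E-series; the 5-jet and mu = 8 give E_8.

8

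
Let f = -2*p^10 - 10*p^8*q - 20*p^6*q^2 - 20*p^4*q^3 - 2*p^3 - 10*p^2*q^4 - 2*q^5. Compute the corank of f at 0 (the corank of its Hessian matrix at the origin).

2

The Hessian at 0 is [[0, 0], [0, 0]] of rank 0; hence corank 2.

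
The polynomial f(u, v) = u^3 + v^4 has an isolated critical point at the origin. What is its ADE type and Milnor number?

The Hessian of f at 0 is [[0, 0], [0, 0]] with rank 0, so corank 2. A Groebner basis of the Jacobian ideal J(f) in C{u,v} is {v^3, u^2}; counting standard monomials gives mu = 6. Corank 2; j^3 = u^3 is a perfect cube, so E-series; the 4-jet and mu = 6 give E_6.

Type E6, Milnor number mu = 6.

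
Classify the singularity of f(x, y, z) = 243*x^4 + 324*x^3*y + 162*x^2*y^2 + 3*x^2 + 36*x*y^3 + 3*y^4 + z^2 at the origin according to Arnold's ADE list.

A_3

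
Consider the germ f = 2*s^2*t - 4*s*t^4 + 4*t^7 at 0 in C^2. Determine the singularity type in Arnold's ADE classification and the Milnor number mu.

Type D_8, Milnor number mu = 8.

The Hessian of f at 0 is [[0, 0], [0, 0]] with rank 0, so corank 2. A Groebner basis of the Jacobian ideal J(f) in C{s,t} is {s^2/6 + s*t^3, -s*t + t^4, s^3, s^2*t}; counting standard monomials gives mu = 8. Corank 2; j^3 = 2*s^2*t has shape L^2 M (L != M), so D-series; mu = 8 gives D_8.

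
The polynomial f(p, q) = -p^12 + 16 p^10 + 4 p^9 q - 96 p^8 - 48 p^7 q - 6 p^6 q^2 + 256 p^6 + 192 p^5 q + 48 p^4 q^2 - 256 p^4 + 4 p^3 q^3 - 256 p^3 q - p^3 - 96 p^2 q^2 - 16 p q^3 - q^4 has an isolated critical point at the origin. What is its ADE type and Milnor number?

The Hessian of f at 0 has rank 0. Corank 2; j^3 = -p^3 is a perfect cube, so E-series; the 4-jet and mu = 6 give E_6.

Type E_{6}, Milnor number mu = 6.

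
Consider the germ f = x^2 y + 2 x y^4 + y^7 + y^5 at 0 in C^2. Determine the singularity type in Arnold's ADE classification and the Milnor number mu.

The Hessian of f at 0 is [[0, 0], [0, 0]] with rank 0, so corank 2. A Groebner basis of the Jacobian ideal J(f) in C{x,y} is {x*y + y^4, x*y^2, x^2 - 5*x*y}; counting standard monomials gives mu = 6. Corank 2; j^3 = x^2*y has shape L^2 M (L != M), so D-series; mu = 6 gives D_6.

Type D_{6}, Milnor number mu = 6.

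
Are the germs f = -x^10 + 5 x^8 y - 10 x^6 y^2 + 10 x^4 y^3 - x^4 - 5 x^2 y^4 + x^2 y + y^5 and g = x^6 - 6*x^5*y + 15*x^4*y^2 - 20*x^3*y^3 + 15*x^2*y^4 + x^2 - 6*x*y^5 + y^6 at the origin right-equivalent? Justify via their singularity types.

No.

The Hessian of f at 0 is [[0, 0], [0, 0]] with rank 0, so corank 2. A Groebner basis of the Jacobian ideal J(f) in C{x,y} is {x^2/5 + y^4, x^3, x*y}; counting standard monomials gives mu = 6. Corank 2; j^3 = x^2*y has shape L^2 M (L != M), so D-series; mu = 6 gives D_6. The Hessian of g at 0 is [[2, 0], [0, 0]] with rank 1, so corank 1. A Groebner basis of the Jacobian ideal J(g) in C{x,y} is {y^5, x}; counting standard monomials gives mu = 5. Corank 1: A-series; mu = 5 gives A_5. f is D_6 but g is A_5, hence not right-equivalent.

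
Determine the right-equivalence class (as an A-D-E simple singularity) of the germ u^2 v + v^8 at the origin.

The Hessian of f at 0 is [[0, 0], [0, 0]] with rank 0, so corank 2. A Groebner basis of the Jacobian ideal J(f) in C{u,v} is {u^2/8 + v^7, u^3, u*v}; counting standard monomials gives mu = 9. Corank 2; j^3 = u^2*v has shape L^2 M (L != M), so D-series; mu = 9 gives D_9.

D_{9}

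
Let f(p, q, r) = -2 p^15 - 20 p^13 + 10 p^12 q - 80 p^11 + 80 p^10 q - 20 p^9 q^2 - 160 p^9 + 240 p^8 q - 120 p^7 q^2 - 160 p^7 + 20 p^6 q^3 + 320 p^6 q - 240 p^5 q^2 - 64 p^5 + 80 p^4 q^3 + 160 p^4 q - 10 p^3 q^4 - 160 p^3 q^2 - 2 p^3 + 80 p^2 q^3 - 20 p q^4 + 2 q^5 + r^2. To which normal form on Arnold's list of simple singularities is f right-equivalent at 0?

E8

The Hessian of f at 0 is [[0, 0, 0], [0, 0, 0], [0, 0, 2]] with rank 1, so corank 2. A Groebner basis of the Jacobian ideal J(f) in C{p,q,r} is {q^5, p*q^3 - q^4/8, p^2, r}; counting standard monomials gives mu = 8. Corank 2; j^3 = -2*p^3 is a perfect cube, so E-series; the 5-jet and mu = 8 give E_8.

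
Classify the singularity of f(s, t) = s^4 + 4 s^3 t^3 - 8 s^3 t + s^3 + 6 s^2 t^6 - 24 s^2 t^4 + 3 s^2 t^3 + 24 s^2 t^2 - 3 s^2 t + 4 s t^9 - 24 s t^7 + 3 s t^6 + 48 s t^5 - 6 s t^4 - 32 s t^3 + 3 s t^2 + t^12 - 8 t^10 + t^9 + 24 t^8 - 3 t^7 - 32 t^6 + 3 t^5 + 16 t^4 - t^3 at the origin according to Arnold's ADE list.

The Hessian of f at 0 is [[0, 0], [0, 0]] with rank 0, so corank 2. A Groebner basis of the Jacobian ideal J(f) in C{s,t} is {t^4, s*t^2 - 4*t^3/3, s^2 - 2*s*t + t^2}; counting standard monomials gives mu = 6. Corank 2; j^3 = (s - t)^3 is a perfect cube, so E-series; the 4-jet and mu = 6 give E_6.

E_{6}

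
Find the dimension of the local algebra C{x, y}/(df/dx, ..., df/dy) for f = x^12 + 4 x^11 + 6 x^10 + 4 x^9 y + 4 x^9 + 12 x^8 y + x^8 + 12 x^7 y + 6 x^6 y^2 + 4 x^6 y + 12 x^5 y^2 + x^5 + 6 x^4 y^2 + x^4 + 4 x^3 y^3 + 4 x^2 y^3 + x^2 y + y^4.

5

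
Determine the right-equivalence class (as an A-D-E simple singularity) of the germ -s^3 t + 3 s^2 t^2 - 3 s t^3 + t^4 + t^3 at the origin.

E_7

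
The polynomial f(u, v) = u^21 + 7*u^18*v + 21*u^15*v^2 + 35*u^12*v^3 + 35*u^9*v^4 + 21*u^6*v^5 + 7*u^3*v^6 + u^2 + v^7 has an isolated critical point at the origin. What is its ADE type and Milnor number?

Type A6, Milnor number mu = 6.

The Hessian of f at 0 is [[2, 0], [0, 0]] with rank 1, so corank 1. A Groebner basis of the Jacobian ideal J(f) in C{u,v} is {v^6, u}; counting standard monomials gives mu = 6. Corank 1: A-series; mu = 6 gives A_6.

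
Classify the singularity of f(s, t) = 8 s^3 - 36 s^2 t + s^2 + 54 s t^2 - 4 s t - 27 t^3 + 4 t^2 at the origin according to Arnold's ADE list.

The Hessian of f at 0 is [[2, -4], [-4, 8]] with rank 1, so corank 1. A Groebner basis of the Jacobian ideal J(f) in C{s,t} is {t^2, s - 2*t}; counting standard monomials gives mu = 2. Corank 1: A-series; mu = 2 gives A_2.

A_2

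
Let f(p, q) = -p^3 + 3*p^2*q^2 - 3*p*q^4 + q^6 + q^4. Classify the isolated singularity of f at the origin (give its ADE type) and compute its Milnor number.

Type E_{6}, Milnor number mu = 6.

The Hessian of f at 0 has rank 0. Corank 2; j^3 = -p^3 is a perfect cube, so E-series; the 4-jet and mu = 6 give E_6.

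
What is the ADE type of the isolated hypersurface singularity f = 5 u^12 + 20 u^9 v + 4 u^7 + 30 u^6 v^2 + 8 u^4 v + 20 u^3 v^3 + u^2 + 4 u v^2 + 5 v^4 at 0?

A3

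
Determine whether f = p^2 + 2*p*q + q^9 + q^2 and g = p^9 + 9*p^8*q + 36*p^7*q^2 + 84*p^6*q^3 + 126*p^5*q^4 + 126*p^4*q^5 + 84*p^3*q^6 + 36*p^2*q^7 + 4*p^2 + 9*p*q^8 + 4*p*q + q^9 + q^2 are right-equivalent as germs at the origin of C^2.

Yes.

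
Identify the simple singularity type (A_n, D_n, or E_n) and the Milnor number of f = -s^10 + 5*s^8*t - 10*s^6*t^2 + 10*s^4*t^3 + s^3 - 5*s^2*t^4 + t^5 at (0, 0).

The Hessian of f at 0 has rank 0. Corank 2; j^3 = s^3 is a perfect cube, so E-series; the 5-jet and mu = 8 give E_8.

Type E8, Milnor number mu = 8.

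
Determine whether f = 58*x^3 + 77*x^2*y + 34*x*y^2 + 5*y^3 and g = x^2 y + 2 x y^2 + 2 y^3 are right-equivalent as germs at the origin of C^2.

The Hessian of f at 0 has rank 0. Corank 2; j^3 = (2*x + y)*(29*x^2 + 24*x*y + 5*y^2) splits into three distinct lines over C (the quadratic factor has nonzero discriminant), so D_4. The Hessian of g at 0 has rank 0. Corank 2; j^3 = y*(x^2 + 2*x*y + 2*y^2) splits into three distinct lines over C (the quadratic factor has nonzero discriminant), so D_4. Both have type D_4, hence right-equivalent.

Yes.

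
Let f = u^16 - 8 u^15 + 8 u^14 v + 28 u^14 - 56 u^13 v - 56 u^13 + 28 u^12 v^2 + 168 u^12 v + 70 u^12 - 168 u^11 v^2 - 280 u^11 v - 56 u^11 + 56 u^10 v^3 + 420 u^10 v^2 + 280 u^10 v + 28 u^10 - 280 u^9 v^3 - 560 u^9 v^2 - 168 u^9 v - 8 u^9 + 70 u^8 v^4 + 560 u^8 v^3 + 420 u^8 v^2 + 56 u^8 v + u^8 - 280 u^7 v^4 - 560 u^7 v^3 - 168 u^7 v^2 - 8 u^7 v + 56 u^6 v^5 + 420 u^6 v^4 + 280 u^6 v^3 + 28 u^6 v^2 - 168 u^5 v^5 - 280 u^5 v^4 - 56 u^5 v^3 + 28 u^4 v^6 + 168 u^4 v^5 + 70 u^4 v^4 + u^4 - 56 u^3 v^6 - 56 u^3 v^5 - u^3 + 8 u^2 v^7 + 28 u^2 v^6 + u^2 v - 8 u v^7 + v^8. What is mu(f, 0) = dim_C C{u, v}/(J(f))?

The Hessian of f at 0 is [[0, 0], [0, 0]] with rank 0, so corank 2. A Groebner basis of the Jacobian ideal J(f) in C{u,v} is {u*v/8 + v^7, u*v^2, u^2 - u*v}; counting standard monomials gives mu = 9. Corank 2; j^3 = -u^2*(u - v) has shape L^2 M (L != M), so D-series; mu = 9 gives D_9.

9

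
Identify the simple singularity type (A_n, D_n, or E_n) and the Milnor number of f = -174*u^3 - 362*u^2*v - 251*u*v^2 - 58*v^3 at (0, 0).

The Hessian of f at 0 has rank 0. Corank 2; j^3 = -(3*u + 2*v)*(58*u^2 + 82*u*v + 29*v^2) splits into three distinct lines over C (the quadratic factor has nonzero discriminant), so D_4.

Type D4, Milnor number mu = 4.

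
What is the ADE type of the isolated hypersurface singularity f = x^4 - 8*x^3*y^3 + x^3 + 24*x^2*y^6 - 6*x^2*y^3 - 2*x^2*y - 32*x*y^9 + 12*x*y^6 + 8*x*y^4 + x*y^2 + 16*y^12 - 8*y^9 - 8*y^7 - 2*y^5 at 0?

The Hessian of f at 0 is [[0, 0], [0, 0]] with rank 0, so corank 2. A Groebner basis of the Jacobian ideal J(f) in C{x,y} is {x*y^2 - x*y/4 + y^2/4, -x*y/4 + y^3 + y^2/4, x^2 - x*y}; counting standard monomials gives mu = 5. Corank 2; j^3 = x*(x - y)^2 has shape L^2 M (L != M), so D-series; mu = 5 gives D_5.

D5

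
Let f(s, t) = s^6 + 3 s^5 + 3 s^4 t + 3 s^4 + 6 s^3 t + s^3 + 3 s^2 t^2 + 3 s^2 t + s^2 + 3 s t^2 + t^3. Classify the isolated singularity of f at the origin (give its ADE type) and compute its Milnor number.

The Hessian of f at 0 has rank 1. Corank 1: A-series; mu = 2 gives A_2.

Type A_{2}, Milnor number mu = 2.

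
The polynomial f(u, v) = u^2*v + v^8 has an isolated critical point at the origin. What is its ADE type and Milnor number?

Type D_9, Milnor number mu = 9.

The Hessian of f at 0 is [[0, 0], [0, 0]] with rank 0, so corank 2. A Groebner basis of the Jacobian ideal J(f) in C{u,v} is {u^2/8 + v^7, u^3, u*v}; counting standard monomials gives mu = 9. Corank 2; j^3 = u^2*v has shape L^2 M (L != M), so D-series; mu = 9 gives D_9.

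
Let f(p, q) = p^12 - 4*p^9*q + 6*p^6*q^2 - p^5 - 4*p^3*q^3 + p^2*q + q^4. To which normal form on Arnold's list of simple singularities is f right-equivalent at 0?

D_5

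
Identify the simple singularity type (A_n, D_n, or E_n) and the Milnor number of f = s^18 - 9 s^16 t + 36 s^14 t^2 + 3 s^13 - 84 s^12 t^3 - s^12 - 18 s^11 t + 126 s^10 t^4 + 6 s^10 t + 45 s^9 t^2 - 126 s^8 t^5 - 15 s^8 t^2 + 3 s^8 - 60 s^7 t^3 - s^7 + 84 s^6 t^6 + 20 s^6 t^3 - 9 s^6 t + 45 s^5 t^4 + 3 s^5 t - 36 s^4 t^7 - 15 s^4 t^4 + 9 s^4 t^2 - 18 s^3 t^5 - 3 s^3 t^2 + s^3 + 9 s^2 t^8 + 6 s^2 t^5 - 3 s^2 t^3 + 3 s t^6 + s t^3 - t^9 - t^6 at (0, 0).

Type E_7, Milnor number mu = 7.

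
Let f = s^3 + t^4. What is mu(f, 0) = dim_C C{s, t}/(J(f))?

The Hessian of f at 0 has rank 0. Corank 2; j^3 = s^3 is a perfect cube, so E-series; the 4-jet and mu = 6 give E_6.

6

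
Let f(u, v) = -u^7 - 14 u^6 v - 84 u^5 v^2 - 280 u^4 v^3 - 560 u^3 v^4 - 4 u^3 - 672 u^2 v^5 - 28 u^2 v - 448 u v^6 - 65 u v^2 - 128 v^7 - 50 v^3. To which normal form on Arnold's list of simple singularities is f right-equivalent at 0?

D8

The Hessian of f at 0 has rank 0. Corank 2; j^3 = -(u + 2*v)*(2*u + 5*v)^2 has shape L^2 M (L != M), so D-series; mu = 8 gives D_8.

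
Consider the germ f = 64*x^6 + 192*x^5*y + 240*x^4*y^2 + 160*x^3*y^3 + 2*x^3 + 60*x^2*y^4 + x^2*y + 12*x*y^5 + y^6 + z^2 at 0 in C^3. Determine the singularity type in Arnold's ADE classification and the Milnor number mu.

Type D_7, Milnor number mu = 7.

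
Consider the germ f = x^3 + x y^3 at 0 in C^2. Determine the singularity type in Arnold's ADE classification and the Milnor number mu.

Type E_7, Milnor number mu = 7.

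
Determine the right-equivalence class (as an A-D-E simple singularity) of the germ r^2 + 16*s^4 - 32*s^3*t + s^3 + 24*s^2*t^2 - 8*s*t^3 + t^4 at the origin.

E_6

The Hessian of f at 0 has rank 1. Corank 2; j^3 = s^3 is a perfect cube, so E-series; the 4-jet and mu = 6 give E_6.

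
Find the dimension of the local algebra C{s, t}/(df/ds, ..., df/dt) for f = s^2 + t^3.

The Hessian of f at 0 has rank 1. Corank 1: A-series; mu = 2 gives A_2.

2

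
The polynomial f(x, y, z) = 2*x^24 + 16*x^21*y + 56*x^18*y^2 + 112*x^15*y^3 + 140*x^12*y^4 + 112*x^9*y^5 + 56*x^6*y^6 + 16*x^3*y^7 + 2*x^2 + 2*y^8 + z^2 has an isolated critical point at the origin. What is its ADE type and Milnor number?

Type A7, Milnor number mu = 7.

The Hessian of f at 0 is [[4, 0, 0], [0, 0, 0], [0, 0, 2]] with rank 2, so corank 1. A Groebner basis of the Jacobian ideal J(f) in C{x,y,z} is {y^7, x, z}; counting standard monomials gives mu = 7. Corank 1: A-series; mu = 7 gives A_7.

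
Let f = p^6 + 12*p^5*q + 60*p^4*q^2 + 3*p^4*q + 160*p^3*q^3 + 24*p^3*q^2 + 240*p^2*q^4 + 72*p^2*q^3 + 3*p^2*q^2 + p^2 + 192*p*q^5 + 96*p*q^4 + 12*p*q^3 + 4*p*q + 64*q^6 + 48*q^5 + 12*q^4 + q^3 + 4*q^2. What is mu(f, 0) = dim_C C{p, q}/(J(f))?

2

The Hessian of f at 0 is [[2, 4], [4, 8]] with rank 1, so corank 1. A Groebner basis of the Jacobian ideal J(f) in C{p,q} is {q^2, p + 2*q}; counting standard monomials gives mu = 2. Corank 1: A-series; mu = 2 gives A_2.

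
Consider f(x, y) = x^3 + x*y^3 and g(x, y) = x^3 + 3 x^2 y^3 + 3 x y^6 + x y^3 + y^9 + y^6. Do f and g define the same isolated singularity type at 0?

The Hessian of f at 0 has rank 0. Corank 2; j^3 = x^3 is a perfect cube, so E-series; the 4-jet and mu = 7 give E_7. The Hessian of g at 0 has rank 0. Corank 2; j^3 = x^3 is a perfect cube, so E-series; the 4-jet and mu = 7 give E_7. Both have type E_7, hence right-equivalent.

Yes.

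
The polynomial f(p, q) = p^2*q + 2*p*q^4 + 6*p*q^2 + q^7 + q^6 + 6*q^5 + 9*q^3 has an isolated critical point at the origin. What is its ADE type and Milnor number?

The Hessian of f at 0 has rank 0. Corank 2; j^3 = q*(p + 3*q)^2 has shape L^2 M (L != M), so D-series; mu = 7 gives D_7.

Type D7, Milnor number mu = 7.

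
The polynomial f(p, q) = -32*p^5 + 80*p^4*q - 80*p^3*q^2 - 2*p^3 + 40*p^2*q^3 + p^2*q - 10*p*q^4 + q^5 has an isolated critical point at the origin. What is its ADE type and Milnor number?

The Hessian of f at 0 is [[0, 0], [0, 0]] with rank 0, so corank 2. A Groebner basis of the Jacobian ideal J(f) in C{p,q} is {p*q/10 + q^4, p*q^2, p^2 - p*q/2}; counting standard monomials gives mu = 6. Corank 2; j^3 = -p^2*(2*p - q) has shape L^2 M (L != M), so D-series; mu = 6 gives D_6.

Type D_6, Milnor number mu = 6.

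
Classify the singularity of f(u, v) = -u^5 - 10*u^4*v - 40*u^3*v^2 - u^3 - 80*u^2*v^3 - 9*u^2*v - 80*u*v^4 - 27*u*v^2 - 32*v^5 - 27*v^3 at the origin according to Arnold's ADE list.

E_{8}

The Hessian of f at 0 is [[0, 0], [0, 0]] with rank 0, so corank 2. A Groebner basis of the Jacobian ideal J(f) in C{u,v} is {v^5, u*v^3 + 11*v^4/4, u^2 + 6*u*v + 9*v^2}; counting standard monomials gives mu = 8. Corank 2; j^3 = -(u + 3*v)^3 is a perfect cube, so E-series; the 5-jet and mu = 8 give E_8.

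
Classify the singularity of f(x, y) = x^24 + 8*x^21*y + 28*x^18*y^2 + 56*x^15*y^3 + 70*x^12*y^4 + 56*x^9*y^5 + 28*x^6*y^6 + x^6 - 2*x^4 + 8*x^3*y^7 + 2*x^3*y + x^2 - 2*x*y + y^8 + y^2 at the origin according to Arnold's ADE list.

The Hessian of f at 0 is [[2, -2], [-2, 2]] with rank 1, so corank 1. A Groebner basis of the Jacobian ideal J(f) in C{x,y} is {3*x^2 - 7*x*y + y^4 + 4*y^2, x^3 - x + y, x^2*y - 2*x/3 - y^3/3 + 2*y/3, x*y^2 - x/3 - 2*y^3/3 + y/3}; counting standard monomials gives mu = 7. Corank 1: A-series; mu = 7 gives A_7.

A_{7}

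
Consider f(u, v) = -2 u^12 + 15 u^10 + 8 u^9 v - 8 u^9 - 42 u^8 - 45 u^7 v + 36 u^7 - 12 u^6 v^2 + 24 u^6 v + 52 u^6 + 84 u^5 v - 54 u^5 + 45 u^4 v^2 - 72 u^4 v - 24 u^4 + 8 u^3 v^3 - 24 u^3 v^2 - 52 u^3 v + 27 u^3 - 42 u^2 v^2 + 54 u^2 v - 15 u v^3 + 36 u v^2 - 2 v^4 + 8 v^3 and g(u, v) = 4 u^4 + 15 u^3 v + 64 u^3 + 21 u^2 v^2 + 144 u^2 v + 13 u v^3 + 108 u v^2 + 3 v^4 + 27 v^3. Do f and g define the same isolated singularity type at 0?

The Hessian of f at 0 has rank 0. Corank 2; j^3 = (3*u + 2*v)^3 is a perfect cube, so E-series; the 4-jet and mu = 7 give E_7. The Hessian of g at 0 has rank 0. Corank 2; j^3 = (4*u + 3*v)^3 is a perfect cube, so E-series; the 4-jet and mu = 7 give E_7. Both have type E_7, hence right-equivalent.

Yes.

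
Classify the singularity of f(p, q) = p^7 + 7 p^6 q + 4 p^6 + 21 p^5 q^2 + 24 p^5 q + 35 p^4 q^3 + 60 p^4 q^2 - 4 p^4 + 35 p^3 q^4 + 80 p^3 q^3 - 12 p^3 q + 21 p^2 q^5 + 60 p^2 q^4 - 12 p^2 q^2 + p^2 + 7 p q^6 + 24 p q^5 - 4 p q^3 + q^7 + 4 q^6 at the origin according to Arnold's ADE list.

A_{6}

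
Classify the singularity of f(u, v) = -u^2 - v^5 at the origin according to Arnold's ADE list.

A_4

The Hessian of f at 0 has rank 1. Corank 1: A-series; mu = 4 gives A_4.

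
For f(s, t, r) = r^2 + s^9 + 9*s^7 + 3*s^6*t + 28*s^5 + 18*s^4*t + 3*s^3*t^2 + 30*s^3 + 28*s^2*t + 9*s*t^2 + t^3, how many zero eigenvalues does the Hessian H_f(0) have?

Hessian at 0 has rank 1.

2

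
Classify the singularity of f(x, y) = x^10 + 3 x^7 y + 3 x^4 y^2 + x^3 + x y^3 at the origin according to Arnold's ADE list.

E7

The Hessian of f at 0 has rank 0. Corank 2; j^3 = x^3 is a perfect cube, so E-series; the 4-jet and mu = 7 give E_7.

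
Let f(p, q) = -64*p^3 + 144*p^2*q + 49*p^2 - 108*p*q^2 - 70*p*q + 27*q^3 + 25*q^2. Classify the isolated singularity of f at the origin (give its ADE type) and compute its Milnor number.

Type A2, Milnor number mu = 2.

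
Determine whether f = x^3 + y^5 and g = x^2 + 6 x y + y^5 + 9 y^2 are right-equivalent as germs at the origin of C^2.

The Hessian of f at 0 is [[0, 0], [0, 0]] with rank 0, so corank 2. A Groebner basis of the Jacobian ideal J(f) in C{x,y} is {y^4, x^2}; counting standard monomials gives mu = 8. Corank 2; j^3 = x^3 is a perfect cube, so E-series; the 5-jet and mu = 8 give E_8. The Hessian of g at 0 is [[2, 6], [6, 18]] with rank 1, so corank 1. A Groebner basis of the Jacobian ideal J(g) in C{x,y} is {y^4, x + 3*y}; counting standard monomials gives mu = 4. Corank 1: A-series; mu = 4 gives A_4. f is E_8 but g is A_4, hence not right-equivalent.

No.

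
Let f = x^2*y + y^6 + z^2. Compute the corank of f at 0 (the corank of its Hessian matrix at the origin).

2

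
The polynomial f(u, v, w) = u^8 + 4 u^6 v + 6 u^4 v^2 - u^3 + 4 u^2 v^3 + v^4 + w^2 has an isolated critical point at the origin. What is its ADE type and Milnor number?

Type E_{6}, Milnor number mu = 6.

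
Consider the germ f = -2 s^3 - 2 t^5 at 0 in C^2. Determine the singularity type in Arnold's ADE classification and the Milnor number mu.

Type E_8, Milnor number mu = 8.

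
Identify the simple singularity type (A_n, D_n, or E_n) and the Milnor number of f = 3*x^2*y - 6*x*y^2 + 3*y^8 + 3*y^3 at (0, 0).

Type D_{9}, Milnor number mu = 9.

The Hessian of f at 0 is [[0, 0], [0, 0]] with rank 0, so corank 2. A Groebner basis of the Jacobian ideal J(f) in C{x,y} is {x^2/8 + y^7 - y^2/8, x^3 - y^3, x*y - y^2}; counting standard monomials gives mu = 9. Corank 2; j^3 = 3*y*(x - y)^2 has shape L^2 M (L != M), so D-series; mu = 9 gives D_9.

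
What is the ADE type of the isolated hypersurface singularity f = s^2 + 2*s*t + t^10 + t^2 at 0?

A9

The Hessian of f at 0 has rank 1. Corank 1: A-series; mu = 9 gives A_9.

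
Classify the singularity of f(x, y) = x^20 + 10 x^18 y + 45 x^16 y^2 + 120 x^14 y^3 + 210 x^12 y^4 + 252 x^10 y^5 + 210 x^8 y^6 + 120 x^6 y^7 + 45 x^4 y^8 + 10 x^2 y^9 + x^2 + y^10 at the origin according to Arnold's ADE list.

The Hessian of f at 0 has rank 1. Corank 1: A-series; mu = 9 gives A_9.

A_9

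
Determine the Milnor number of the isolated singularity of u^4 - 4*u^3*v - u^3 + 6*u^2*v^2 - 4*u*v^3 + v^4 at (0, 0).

The Hessian of f at 0 has rank 0. Corank 2; j^3 = -u^3 is a perfect cube, so E-series; the 4-jet and mu = 6 give E_6.

6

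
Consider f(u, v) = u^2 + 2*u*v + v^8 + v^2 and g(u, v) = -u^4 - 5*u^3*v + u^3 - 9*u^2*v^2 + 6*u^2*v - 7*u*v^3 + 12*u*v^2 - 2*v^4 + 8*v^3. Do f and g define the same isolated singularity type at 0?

The Hessian of f at 0 is [[2, 2], [2, 2]] with rank 1, so corank 1. A Groebner basis of the Jacobian ideal J(f) in C{u,v} is {v^7, u + v}; counting standard monomials gives mu = 7. Corank 1: A-series; mu = 7 gives A_7. The Hessian of g at 0 is [[0, 0], [0, 0]] with rank 0, so corank 2. A Groebner basis of the Jacobian ideal J(g) in C{u,v} is {3*u^2 + 12*u*v + v^4 + v^3 + 12*v^2, u^3 - 18*u^2 - 72*u*v + 2*v^3 - 72*v^2, u^2*v + 7*u^2 + 28*u*v - 5*v^3/3 + 28*v^2, -2*u^2 + u*v^2 - 8*u*v + 4*v^3/3 - 8*v^2}; counting standard monomials gives mu = 7. Corank 2; j^3 = (u + 2*v)^3 is a perfect cube, so E-series; the 4-jet and mu = 7 give E_7. f is A_7 but g is E_7, hence not right-equivalent.

No.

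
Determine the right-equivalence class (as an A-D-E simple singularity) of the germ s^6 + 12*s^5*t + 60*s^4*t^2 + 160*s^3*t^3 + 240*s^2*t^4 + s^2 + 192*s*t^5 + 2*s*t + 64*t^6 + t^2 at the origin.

A_{5}

The Hessian of f at 0 is [[2, 2], [2, 2]] with rank 1, so corank 1. A Groebner basis of the Jacobian ideal J(f) in C{s,t} is {t^5, s + t}; counting standard monomials gives mu = 5. Corank 1: A-series; mu = 5 gives A_5.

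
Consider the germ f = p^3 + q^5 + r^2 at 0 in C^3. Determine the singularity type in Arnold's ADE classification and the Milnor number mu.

Type E8, Milnor number mu = 8.

The Hessian of f at 0 has rank 1. Corank 2; j^3 = p^3 is a perfect cube, so E-series; the 5-jet and mu = 8 give E_8.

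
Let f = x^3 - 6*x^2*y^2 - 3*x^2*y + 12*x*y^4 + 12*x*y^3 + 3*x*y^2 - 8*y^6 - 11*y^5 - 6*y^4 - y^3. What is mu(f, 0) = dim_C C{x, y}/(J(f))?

8

The Hessian of f at 0 has rank 0. Corank 2; j^3 = (x - y)^3 is a perfect cube, so E-series; the 5-jet and mu = 8 give E_8.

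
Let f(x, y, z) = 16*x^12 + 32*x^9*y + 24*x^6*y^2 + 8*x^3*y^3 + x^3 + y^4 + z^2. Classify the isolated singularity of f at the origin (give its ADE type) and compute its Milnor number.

Type E_6, Milnor number mu = 6.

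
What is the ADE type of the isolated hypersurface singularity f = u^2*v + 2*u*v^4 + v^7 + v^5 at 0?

D_{6}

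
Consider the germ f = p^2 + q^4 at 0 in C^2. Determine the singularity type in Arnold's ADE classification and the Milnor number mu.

Type A_3, Milnor number mu = 3.

The Hessian of f at 0 has rank 1. Corank 1: A-series; mu = 3 gives A_3.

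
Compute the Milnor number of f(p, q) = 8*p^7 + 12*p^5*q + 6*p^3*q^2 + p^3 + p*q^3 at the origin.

7

The Hessian of f at 0 is [[0, 0], [0, 0]] with rank 0, so corank 2. A Groebner basis of the Jacobian ideal J(f) in C{p,q} is {p^3, p*q^2, 3*p^2 + q^3}; counting standard monomials gives mu = 7. Corank 2; j^3 = p^3 is a perfect cube, so E-series; the 4-jet and mu = 7 give E_7.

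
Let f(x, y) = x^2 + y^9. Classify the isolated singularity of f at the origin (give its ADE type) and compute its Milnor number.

Type A_{8}, Milnor number mu = 8.

The Hessian of f at 0 has rank 1. Corank 1: A-series; mu = 8 gives A_8.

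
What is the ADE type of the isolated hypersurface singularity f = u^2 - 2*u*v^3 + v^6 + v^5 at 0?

A4

The Hessian of f at 0 has rank 1. Corank 1: A-series; mu = 4 gives A_4.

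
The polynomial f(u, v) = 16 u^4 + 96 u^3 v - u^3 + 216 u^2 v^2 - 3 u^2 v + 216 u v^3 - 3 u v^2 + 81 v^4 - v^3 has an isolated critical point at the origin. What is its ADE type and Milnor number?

Type E6, Milnor number mu = 6.

The Hessian of f at 0 has rank 0. Corank 2; j^3 = -(u + v)^3 is a perfect cube, so E-series; the 4-jet and mu = 6 give E_6.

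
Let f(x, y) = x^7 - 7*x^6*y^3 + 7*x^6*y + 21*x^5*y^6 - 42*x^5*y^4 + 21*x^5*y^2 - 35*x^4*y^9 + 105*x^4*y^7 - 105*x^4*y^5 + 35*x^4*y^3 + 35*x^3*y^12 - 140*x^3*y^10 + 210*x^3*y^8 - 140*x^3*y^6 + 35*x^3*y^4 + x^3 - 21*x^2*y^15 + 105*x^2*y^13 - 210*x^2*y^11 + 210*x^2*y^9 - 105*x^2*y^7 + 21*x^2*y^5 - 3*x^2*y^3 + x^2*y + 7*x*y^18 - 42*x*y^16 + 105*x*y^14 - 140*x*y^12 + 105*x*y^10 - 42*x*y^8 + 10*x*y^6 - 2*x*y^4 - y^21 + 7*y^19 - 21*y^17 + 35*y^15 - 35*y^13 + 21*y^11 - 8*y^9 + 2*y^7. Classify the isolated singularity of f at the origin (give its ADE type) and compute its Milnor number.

The Hessian of f at 0 has rank 0. Corank 2; j^3 = x^2*(x + y) has shape L^2 M (L != M), so D-series; mu = 8 gives D_8.

Type D8, Milnor number mu = 8.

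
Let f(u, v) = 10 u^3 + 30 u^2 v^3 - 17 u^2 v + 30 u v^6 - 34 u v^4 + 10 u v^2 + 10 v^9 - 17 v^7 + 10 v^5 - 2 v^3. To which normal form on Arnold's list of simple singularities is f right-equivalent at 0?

D_4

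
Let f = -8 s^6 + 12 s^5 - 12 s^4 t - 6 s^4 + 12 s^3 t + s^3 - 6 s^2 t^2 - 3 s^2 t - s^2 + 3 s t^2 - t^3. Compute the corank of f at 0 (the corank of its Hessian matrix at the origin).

1

The Hessian at 0 is [[-2, 0], [0, 0]] of rank 1; hence corank 1.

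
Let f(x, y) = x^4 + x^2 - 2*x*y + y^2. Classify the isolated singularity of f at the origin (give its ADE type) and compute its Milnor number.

Type A_{3}, Milnor number mu = 3.

The Hessian of f at 0 has rank 1. Corank 1: A-series; mu = 3 gives A_3.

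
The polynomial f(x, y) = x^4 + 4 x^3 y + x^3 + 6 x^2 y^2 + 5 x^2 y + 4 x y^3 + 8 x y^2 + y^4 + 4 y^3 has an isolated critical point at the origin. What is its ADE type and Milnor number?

The Hessian of f at 0 has rank 0. Corank 2; j^3 = (x + y)*(x + 2*y)^2 has shape L^2 M (L != M), so D-series; mu = 5 gives D_5.

Type D_{5}, Milnor number mu = 5.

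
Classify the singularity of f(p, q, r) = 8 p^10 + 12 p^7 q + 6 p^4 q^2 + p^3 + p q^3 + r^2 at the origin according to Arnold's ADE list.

The Hessian of f at 0 has rank 1. Corank 2; j^3 = p^3 is a perfect cube, so E-series; the 4-jet and mu = 7 give E_7.

E_{7}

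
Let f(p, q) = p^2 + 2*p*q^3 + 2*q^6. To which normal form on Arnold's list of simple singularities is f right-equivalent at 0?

A5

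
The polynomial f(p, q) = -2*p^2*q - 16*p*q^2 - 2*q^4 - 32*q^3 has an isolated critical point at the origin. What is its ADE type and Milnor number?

The Hessian of f at 0 is [[0, 0], [0, 0]] with rank 0, so corank 2. A Groebner basis of the Jacobian ideal J(f) in C{p,q} is {p^3 - 16*p^2 + 256*q^2, p^2/4 + q^3 - 4*q^2, p*q + 4*q^2}; counting standard monomials gives mu = 5. Corank 2; j^3 = -2*q*(p + 4*q)^2 has shape L^2 M (L != M), so D-series; mu = 5 gives D_5.

Type D_{5}, Milnor number mu = 5.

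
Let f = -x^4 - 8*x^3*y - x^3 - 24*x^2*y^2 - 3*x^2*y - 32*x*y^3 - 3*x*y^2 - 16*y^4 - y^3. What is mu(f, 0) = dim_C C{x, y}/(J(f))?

The Hessian of f at 0 has rank 0. Corank 2; j^3 = -(x + y)^3 is a perfect cube, so E-series; the 4-jet and mu = 6 give E_6.

6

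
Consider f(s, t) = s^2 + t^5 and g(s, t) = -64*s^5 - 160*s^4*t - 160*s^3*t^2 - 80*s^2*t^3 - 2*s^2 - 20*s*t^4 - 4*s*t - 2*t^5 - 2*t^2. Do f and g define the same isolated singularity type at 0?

Yes.

The Hessian of f at 0 has rank 1. Corank 1: A-series; mu = 4 gives A_4. The Hessian of g at 0 has rank 1. Corank 1: A-series; mu = 4 gives A_4. Both have type A_4, hence right-equivalent.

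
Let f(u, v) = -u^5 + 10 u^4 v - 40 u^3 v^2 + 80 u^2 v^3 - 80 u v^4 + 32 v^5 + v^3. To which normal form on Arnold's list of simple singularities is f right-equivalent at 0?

The Hessian of f at 0 has rank 0. Corank 2; j^3 = v^3 is a perfect cube, so E-series; the 5-jet and mu = 8 give E_8.

E_8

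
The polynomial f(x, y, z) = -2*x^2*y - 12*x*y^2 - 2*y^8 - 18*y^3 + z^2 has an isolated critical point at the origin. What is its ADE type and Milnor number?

The Hessian of f at 0 has rank 1. Corank 2; j^3 = -2*y*(x + 3*y)^2 has shape L^2 M (L != M), so D-series; mu = 9 gives D_9.

Type D_{9}, Milnor number mu = 9.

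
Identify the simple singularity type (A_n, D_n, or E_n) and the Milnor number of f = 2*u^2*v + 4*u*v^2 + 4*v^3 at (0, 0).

Type D4, Milnor number mu = 4.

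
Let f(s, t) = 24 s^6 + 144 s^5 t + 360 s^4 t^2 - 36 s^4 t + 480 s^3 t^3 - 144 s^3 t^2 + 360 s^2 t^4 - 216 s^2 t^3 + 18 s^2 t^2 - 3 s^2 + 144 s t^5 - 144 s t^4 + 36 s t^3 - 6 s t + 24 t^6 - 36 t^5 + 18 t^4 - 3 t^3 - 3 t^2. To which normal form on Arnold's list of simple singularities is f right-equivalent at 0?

The Hessian of f at 0 has rank 1. Corank 1: A-series; mu = 2 gives A_2.

A_{2}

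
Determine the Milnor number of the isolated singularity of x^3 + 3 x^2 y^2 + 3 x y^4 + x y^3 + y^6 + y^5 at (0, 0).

The Hessian of f at 0 has rank 0. Corank 2; j^3 = x^3 is a perfect cube, so E-series; the 4-jet and mu = 7 give E_7.

7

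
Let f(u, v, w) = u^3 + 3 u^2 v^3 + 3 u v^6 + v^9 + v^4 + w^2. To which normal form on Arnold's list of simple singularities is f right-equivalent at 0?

The Hessian of f at 0 is [[0, 0, 0], [0, 0, 0], [0, 0, 2]] with rank 1, so corank 2. A Groebner basis of the Jacobian ideal J(f) in C{u,v,w} is {v^3, u^2, w}; counting standard monomials gives mu = 6. Corank 2; j^3 = u^3 is a perfect cube, so E-series; the 4-jet and mu = 6 give E_6.

E_{6}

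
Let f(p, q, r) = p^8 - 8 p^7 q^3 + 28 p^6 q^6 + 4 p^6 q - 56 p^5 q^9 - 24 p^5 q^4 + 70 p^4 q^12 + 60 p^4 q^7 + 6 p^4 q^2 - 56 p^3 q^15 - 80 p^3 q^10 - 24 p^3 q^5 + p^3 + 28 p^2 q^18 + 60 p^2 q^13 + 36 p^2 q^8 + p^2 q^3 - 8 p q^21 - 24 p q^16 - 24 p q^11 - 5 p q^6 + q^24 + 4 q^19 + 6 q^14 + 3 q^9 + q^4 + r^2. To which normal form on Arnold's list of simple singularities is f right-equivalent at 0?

The Hessian of f at 0 has rank 1. Corank 2; j^3 = p^3 is a perfect cube, so E-series; the 4-jet and mu = 6 give E_6.

E_6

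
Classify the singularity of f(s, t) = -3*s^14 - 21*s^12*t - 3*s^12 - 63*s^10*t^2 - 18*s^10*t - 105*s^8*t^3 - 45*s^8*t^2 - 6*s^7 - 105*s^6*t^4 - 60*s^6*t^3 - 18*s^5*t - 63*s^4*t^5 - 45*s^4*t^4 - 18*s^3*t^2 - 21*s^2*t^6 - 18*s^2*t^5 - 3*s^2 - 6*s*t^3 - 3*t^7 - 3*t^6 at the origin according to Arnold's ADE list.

A_6

The Hessian of f at 0 has rank 1. Corank 1: A-series; mu = 6 gives A_6.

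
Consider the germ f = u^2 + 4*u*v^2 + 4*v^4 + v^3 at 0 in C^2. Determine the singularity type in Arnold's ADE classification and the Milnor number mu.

Type A2, Milnor number mu = 2.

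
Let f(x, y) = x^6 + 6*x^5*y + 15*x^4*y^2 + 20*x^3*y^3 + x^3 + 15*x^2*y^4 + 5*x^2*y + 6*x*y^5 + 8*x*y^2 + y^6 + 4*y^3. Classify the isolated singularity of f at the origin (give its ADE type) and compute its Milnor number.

Type D_{7}, Milnor number mu = 7.

The Hessian of f at 0 has rank 0. Corank 2; j^3 = (x + y)*(x + 2*y)^2 has shape L^2 M (L != M), so D-series; mu = 7 gives D_7.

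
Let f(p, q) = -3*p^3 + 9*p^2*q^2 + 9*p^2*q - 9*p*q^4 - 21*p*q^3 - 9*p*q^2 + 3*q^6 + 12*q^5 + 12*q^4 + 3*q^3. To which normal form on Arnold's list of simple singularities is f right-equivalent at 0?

The Hessian of f at 0 has rank 0. Corank 2; j^3 = -3*(p - q)^3 is a perfect cube, so E-series; the 4-jet and mu = 7 give E_7.

E_{7}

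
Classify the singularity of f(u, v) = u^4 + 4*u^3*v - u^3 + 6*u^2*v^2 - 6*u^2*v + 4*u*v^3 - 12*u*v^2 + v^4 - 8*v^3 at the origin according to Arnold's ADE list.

The Hessian of f at 0 is [[0, 0], [0, 0]] with rank 0, so corank 2. A Groebner basis of the Jacobian ideal J(f) in C{u,v} is {v^4, u*v^2 + 5*v^3/3, u^2 + 4*u*v + 4*v^2}; counting standard monomials gives mu = 6. Corank 2; j^3 = -(u + 2*v)^3 is a perfect cube, so E-series; the 4-jet and mu = 6 give E_6.

E6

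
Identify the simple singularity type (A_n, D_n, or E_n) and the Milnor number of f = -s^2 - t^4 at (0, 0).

The Hessian of f at 0 has rank 1. Corank 1: A-series; mu = 3 gives A_3.

Type A_3, Milnor number mu = 3.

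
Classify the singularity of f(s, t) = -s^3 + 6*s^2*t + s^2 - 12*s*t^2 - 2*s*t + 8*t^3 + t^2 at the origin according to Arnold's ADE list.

A2

The Hessian of f at 0 has rank 1. Corank 1: A-series; mu = 2 gives A_2.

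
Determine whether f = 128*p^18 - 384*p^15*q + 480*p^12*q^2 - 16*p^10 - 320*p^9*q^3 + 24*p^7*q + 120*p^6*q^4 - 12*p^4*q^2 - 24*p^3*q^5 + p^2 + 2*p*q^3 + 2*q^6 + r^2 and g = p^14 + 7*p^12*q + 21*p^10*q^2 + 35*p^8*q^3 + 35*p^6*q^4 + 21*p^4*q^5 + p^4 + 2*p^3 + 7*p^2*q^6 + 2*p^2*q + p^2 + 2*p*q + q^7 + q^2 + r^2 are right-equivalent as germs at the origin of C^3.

The Hessian of f at 0 is [[2, 0, 0], [0, 0, 0], [0, 0, 2]] with rank 2, so corank 1. A Groebner basis of the Jacobian ideal J(f) in C{p,q,r} is {p*q^2, p + q^3, p^2, r}; counting standard monomials gives mu = 5. Corank 1: A-series; mu = 5 gives A_5. The Hessian of g at 0 is [[2, 2, 0], [2, 2, 0], [0, 0, 2]] with rank 2, so corank 1. A Groebner basis of the Jacobian ideal J(g) in C{p,q,r} is {14*p*q/3 - 5*p/3 + q^4 + 4*q^3/3 + 3*q^2 - 5*q/3, p*q^2 - 4*p*q/3 + p/3 + q^3/3 - q^2 + q/3, p^2 + p + q, r}; counting standard monomials gives mu = 6. Corank 1: A-series; mu = 6 gives A_6. f is A_5 but g is A_6, hence not right-equivalent.

No.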